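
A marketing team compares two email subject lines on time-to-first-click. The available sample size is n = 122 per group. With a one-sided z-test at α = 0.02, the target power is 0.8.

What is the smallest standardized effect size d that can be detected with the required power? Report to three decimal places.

d ≈ 0.371

Need Φ(δ − 2.054) = 0.8, so δ = 2.054 + 0.842 = 2.895.
δ = d·√(n/2) ⇒ d = δ/√(n/2) = 2.895/√(122/2) = 0.3707.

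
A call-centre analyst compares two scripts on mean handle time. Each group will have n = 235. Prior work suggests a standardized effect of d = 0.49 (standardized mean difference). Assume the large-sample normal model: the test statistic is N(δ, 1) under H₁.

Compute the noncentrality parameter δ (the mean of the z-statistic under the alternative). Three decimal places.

δ ≈ 5.311

The noncentrality parameter scales effect size by the design's sample-size factor: δ = d·√(n/2) = 0.49 × √(235/2) = 5.3115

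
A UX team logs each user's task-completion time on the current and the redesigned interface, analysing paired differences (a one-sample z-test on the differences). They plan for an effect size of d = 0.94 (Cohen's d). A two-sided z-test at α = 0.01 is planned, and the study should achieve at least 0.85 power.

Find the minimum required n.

Set Φ(δ − 2.576) = 0.85; then δ − 2.576 = Φ⁻¹(0.85) = 1.036, giving δ = 3.612.
(For δ > 0 the lower-tail rejection region contributes negligibly to power, so the one-term inversion is standard.)
δ = d·√n ⇒ n = (δ/d)² = (3.612 / 0.94)² = 14.77.
Rounding up, n = 15.

n = 15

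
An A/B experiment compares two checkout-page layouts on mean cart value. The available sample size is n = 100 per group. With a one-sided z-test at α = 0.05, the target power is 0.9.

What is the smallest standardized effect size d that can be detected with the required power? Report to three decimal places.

d ≈ 0.414

Required noncentrality: δ = z_{0.05} + z_{0.10} = 1.645 + 1.282 = 2.926.
δ = d·√(n/2) ⇒ d = δ/√(n/2) = 2.926/√(100/2) = 0.4139.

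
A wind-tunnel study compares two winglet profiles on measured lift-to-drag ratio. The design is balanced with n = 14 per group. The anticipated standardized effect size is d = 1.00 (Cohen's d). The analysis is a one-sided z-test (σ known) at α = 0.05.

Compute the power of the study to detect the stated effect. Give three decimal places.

Noncentrality parameter: δ = d·√(n/2) = 1.00 × √(14/2) = 2.6458
Critical value for a one-sided test at α = 0.05: z_α = 1.645.
Power = P(Z > 1.645 − δ) = Φ(1.001) = 0.8416.

Power ≈ 0.842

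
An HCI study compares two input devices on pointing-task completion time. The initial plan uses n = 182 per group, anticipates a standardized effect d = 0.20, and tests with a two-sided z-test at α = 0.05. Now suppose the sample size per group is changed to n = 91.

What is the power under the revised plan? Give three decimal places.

With n = 91 per group: δ = d·√(n/2) = 0.20 × √(91/2) = 1.3491. Critical value z_{0.025} = 1.960.
Revised power = Φ(δ − 1.960) + Φ(−δ − 1.960) = Φ(-0.611) + Φ(-3.309) = 0.2706 + 0.0005 = 0.2711.

Power ≈ 0.271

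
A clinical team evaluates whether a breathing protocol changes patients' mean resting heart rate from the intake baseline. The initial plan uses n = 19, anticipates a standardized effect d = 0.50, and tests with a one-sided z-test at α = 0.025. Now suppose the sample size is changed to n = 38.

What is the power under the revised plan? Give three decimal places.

Power ≈ 0.869

With n = 38: δ = d·√n = 0.50 × √38 = 3.0822. Critical value z_{0.025} = 1.960.
Revised power = Φ(δ − 1.960) = Φ(1.122) = 0.8691.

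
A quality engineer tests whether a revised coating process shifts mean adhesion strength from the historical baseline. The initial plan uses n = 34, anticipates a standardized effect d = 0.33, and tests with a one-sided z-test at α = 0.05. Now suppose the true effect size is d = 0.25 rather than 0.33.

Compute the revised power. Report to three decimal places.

With d = 0.25: δ = d·√n = 0.25 × √34 = 1.4577. Critical value z_{0.05} = 1.645.
Revised power = Φ(δ − 1.645) = Φ(-0.187) = 0.4258.

Power ≈ 0.426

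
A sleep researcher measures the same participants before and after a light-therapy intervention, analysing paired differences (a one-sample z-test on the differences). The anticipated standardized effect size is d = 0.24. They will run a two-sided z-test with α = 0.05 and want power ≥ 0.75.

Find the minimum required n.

n = 121

Set Φ(δ − 1.960) = 0.75; then δ − 1.960 = Φ⁻¹(0.75) = 0.674, giving δ = 2.634.
(For δ > 0 the lower-tail rejection region contributes negligibly to power, so the one-term inversion is standard.)
δ = d·√n ⇒ n = (δ/d)² = (2.634 / 0.24)² = 120.49.
Rounding up, n = 121.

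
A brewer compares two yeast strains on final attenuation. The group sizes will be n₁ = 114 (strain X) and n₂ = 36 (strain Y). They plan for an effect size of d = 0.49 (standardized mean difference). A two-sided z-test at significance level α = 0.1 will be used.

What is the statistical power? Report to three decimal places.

Power ≈ 0.821

Noncentrality parameter: δ = d / √(1/n₁ + 1/n₂) = 0.49 / √(1/114 + 1/36) = 2.5630
Critical value for a two-sided test at α = 0.1: z_{α/2} = 1.645.
Power = Φ(δ − 1.645) + Φ(−δ − 1.645) = Φ(0.918) + Φ(-4.208) = 0.8207 + 0.0000 = 0.8208.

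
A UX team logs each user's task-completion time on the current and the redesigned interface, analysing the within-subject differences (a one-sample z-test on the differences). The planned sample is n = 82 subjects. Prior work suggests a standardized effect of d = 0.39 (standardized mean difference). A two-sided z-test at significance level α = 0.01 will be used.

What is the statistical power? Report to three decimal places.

Noncentrality parameter: λ = d·√n = 0.39 × √82 = 3.5316
Critical value for a two-sided test at α = 0.01: z_{α/2} = 2.576.
Power = Φ(λ − 2.576) + Φ(−λ − 2.576) = Φ(0.956) + Φ(-6.107) = 0.8304 + 0.0000 = 0.8304.

Power ≈ 0.830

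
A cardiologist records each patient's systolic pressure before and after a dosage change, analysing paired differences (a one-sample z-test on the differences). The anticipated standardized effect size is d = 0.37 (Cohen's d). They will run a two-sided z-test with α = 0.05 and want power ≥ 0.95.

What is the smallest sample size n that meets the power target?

For power 0.95 need Φ(δ − z_{0.025}) = 0.95, so δ = z_{0.025} + z_{0.05} = 1.960 + 1.645 = 3.605.
(For δ > 0 the lower-tail rejection region contributes negligibly to power, so the one-term inversion is standard.)
δ = d·√n ⇒ n = (δ/d)² = (3.605 / 0.37)² = 94.92.
Rounding up, n = 95.

n = 95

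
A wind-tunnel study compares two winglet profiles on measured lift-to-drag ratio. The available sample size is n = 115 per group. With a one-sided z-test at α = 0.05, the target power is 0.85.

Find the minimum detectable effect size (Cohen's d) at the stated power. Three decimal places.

Required noncentrality: δ = z_{0.05} + z_{0.15} = 1.645 + 1.036 = 2.681.
δ = d·√(n/2) ⇒ d = δ/√(n/2) = 2.681/√(115/2) = 0.3536.

d ≈ 0.354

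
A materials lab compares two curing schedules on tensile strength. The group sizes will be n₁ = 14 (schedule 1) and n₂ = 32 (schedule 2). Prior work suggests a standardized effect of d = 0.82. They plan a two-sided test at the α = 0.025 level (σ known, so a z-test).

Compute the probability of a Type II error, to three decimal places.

β ≈ 0.375

Noncentrality parameter: δ = d / √(1/n₁ + 1/n₂) = 0.82 / √(1/14 + 1/32) = 2.5590
Two-sided α = 0.025 → critical value z_{0.0125} = 2.241.
Power = Φ(δ − 2.241) + Φ(−δ − 2.241) = Φ(0.318) + Φ(-4.800) = 0.6246 + 0.0000 = 0.6246.
Type II error: β = 1 − power = 1 − 0.6246 = 0.3754.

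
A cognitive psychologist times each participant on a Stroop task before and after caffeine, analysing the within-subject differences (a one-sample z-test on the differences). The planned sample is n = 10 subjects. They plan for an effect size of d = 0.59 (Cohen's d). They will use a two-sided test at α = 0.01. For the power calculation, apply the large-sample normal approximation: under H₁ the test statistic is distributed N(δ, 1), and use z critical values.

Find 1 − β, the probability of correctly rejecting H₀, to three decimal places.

Power ≈ 0.239

Noncentrality parameter: δ = d·√n = 0.59 × √10 = 1.8657
Two-sided α = 0.01 → critical value z_{0.005} = 2.576.
Power = Φ(δ − 2.576) + Φ(−δ − 2.576) = Φ(-0.710) + Φ(-4.442) = 0.2388 + 0.0000 = 0.2388.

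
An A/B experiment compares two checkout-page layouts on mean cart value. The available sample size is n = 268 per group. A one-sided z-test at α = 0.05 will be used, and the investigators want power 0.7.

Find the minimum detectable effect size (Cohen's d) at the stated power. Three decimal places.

d ≈ 0.187

Required noncentrality: δ = z_{0.05} + z_{0.30} = 1.645 + 0.524 = 2.169.
δ = d·√(n/2) ⇒ d = δ/√(n/2) = 2.169/√(268/2) = 0.1874.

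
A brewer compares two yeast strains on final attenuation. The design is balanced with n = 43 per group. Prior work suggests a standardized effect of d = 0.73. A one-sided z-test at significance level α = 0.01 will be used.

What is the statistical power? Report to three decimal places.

Power ≈ 0.855

Noncentrality parameter: δ = d·√(n/2) = 0.73 × √(43/2) = 3.3849
Critical value for a one-sided test at α = 0.01: z_α = 2.326.
Power = Φ(δ − 2.326) = Φ(1.059) = 0.8551.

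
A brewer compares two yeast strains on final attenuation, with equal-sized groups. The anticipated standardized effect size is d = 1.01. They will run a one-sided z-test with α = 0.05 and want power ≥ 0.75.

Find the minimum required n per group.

n = 11 per group

Set Φ(δ − 1.645) = 0.75; then δ − 1.645 = Φ⁻¹(0.75) = 0.674, giving δ = 2.319.
δ = d·√(n/2) ⇒ n = 2(δ/d)² = 2 × (2.319 / 1.01)² = 10.55.
Rounding up, n = 11 per group.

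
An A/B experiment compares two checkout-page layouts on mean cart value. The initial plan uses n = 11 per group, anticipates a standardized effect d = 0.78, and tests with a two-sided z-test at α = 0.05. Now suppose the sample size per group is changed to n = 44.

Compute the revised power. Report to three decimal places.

Power ≈ 0.955

With n = 44 per group: δ = d·√(n/2) = 0.78 × √(44/2) = 3.6585. Critical value z_{0.025} = 1.960.
Revised power = Φ(δ − 1.960) + Φ(−δ − 1.960) = Φ(1.699) + Φ(-5.618) = 0.9553 + 0.0000 = 0.9553.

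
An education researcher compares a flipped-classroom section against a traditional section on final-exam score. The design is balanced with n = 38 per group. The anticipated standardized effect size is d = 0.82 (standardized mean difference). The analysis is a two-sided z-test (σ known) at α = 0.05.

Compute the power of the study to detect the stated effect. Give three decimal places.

Noncentrality parameter: δ = d·√(n/2) = 0.82 × √(38/2) = 3.5743
Critical value for a two-sided test at α = 0.05: z_{α/2} = 1.960.
Power = Φ(δ − 1.960) + Φ(−δ − 1.960) = Φ(1.614) + Φ(-5.534) = 0.9468 + 0.0000 = 0.9468.

Power ≈ 0.947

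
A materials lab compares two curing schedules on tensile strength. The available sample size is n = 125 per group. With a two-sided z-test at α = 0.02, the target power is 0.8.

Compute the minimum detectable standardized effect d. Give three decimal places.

d ≈ 0.401

Required noncentrality: δ = z_{0.01} + z_{0.20} = 2.326 + 0.842 = 3.168.
(Lower-tail contribution to power is negligible for δ > 0.)
δ = d·√(n/2) ⇒ d = δ/√(n/2) = 3.168/√(125/2) = 0.4007.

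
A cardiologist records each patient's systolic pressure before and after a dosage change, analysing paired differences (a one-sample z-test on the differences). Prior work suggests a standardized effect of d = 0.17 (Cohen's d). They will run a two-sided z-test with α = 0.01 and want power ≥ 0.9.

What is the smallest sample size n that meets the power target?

n = 515

Set Φ(δ − 2.576) = 0.9; then δ − 2.576 = Φ⁻¹(0.9) = 1.282, giving δ = 3.857.
(The Φ(−δ − z_{α/2}) term is vanishingly small for δ > 0 and is dropped in the standard sample-size formula.)
δ = d·√n ⇒ n = (δ/d)² = (3.857 / 0.17)² = 514.86.
Rounding up, n = 515.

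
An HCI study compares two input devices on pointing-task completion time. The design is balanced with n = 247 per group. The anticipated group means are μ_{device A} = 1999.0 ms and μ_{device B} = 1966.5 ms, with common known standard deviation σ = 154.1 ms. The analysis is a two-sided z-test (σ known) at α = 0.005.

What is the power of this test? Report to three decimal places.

Power ≈ 0.322

Standardized effect: d = |μ_{device A} − μ_{device B}| / σ = |1999.0 − 1966.5| / 154.1 = 0.2109
Noncentrality parameter: δ = d·√(n/2) = 0.2109 × √(247/2) = 2.3438
Critical value for a two-sided test at α = 0.005: z_{α/2} = 2.807.
Power = Φ(δ − 2.807) + Φ(−δ − 2.807) = Φ(-0.463) + Φ(-5.151) = 0.3216 + 0.0000 = 0.3216.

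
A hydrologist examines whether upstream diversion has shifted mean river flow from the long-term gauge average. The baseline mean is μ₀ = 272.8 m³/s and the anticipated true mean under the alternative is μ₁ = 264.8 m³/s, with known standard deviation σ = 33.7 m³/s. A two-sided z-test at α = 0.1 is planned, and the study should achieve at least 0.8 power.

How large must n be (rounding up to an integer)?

n = 110

Standardized effect: d = |μ₁ − μ₀| / σ = |264.8 − 272.8| / 33.7 = 0.2374
Set Φ(δ − 1.645) = 0.8; then δ − 1.645 = Φ⁻¹(0.8) = 0.842, giving δ = 2.486.
(For δ > 0 the lower-tail rejection region contributes negligibly to power, so the one-term inversion is standard.)
δ = d·√n ⇒ n = (δ/d)² = (2.486 / 0.2374)² = 109.71.
Round up to the next whole unit.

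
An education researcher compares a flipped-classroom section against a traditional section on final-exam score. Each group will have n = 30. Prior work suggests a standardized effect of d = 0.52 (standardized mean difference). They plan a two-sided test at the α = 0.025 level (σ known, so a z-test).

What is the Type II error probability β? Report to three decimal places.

Noncentrality parameter: δ = d·√(n/2) = 0.52 × √(30/2) = 2.0140
Critical value for a two-sided test at α = 0.025: z_{α/2} = 2.241.
Power = Φ(δ − 2.241) + Φ(−δ − 2.241) = Φ(-0.227) + Φ(-4.255) = 0.4100 + 0.0000 = 0.4100.
Type II error: β = 1 − power = 1 − 0.4100 = 0.5900.

β ≈ 0.590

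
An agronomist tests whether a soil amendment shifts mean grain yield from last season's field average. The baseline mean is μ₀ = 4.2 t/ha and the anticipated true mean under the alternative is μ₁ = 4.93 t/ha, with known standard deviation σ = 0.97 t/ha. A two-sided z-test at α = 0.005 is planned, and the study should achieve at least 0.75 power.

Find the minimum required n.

n = 22

Standardized effect: d = |μ₁ − μ₀| / σ = |4.93 − 4.2| / 0.97 = 0.7526
Set Φ(δ − 2.807) = 0.75; then δ − 2.807 = Φ⁻¹(0.75) = 0.674, giving δ = 3.482.
(Ignoring the negligible lower-tail rejection probability gives the usual closed-form inversion.)
δ = d·√n ⇒ n = (δ/d)² = (3.482 / 0.7526)² = 21.40.
Rounding up, n = 22.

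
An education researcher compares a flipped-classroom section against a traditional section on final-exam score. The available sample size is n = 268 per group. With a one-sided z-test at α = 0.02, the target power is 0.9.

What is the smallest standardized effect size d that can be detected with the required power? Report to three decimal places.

d ≈ 0.288

Need Φ(δ − 2.054) = 0.9, so δ = 2.054 + 1.282 = 3.335.
δ = d·√(n/2) ⇒ d = δ/√(n/2) = 3.335/√(268/2) = 0.2881.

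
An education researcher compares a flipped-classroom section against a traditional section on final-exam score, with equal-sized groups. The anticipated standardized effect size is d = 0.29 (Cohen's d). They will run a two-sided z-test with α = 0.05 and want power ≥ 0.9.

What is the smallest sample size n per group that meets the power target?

n = 250 per group

Set Φ(δ − 1.960) = 0.9; then δ − 1.960 = Φ⁻¹(0.9) = 1.282, giving δ = 3.242.
(The Φ(−δ − z_{α/2}) term is vanishingly small for δ > 0 and is dropped in the standard sample-size formula.)
δ = d·√(n/2) ⇒ n = 2(δ/d)² = 2 × (3.242 / 0.29)² = 249.88.
Rounding up, n = 250 per group.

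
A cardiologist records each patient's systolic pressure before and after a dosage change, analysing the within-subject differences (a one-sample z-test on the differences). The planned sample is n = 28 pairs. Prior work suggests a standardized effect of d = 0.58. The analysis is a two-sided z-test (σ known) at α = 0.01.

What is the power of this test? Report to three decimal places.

Power ≈ 0.689

Noncentrality parameter: δ = d·√n = 0.58 × √28 = 3.0691
Critical value for a two-sided test at α = 0.01: z_{α/2} = 2.576.
Power = Φ(δ − 2.576) + Φ(−δ − 2.576) = Φ(0.493) + Φ(-5.645) = 0.6891 + 0.0000 = 0.6891.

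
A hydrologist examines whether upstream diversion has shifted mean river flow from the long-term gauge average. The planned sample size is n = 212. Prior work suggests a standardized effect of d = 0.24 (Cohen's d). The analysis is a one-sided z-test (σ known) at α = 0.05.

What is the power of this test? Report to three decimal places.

Power ≈ 0.968

Noncentrality parameter: δ = d·√n = 0.24 × √212 = 3.4945
One-sided α = 0.05 → critical value z_{0.05} = 1.645.
Power = Φ(δ − 1.645) = Φ(1.850) = 0.9678.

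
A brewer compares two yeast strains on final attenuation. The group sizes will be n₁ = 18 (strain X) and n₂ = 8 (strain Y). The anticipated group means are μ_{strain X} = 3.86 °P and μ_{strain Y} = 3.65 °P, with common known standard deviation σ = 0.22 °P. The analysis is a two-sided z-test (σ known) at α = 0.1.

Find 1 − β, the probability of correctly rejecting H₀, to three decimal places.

Power ≈ 0.726

Standardized effect: d = |μ_{strain X} − μ_{strain Y}| / σ = |3.86 − 3.65| / 0.22 = 0.9545
Noncentrality parameter: δ = d / √(1/n₁ + 1/n₂) = 0.9545 / √(1/18 + 1/8) = 2.2464
Critical value for a two-sided test at α = 0.1: z_{α/2} = 1.645.
Power = Φ(δ − 1.645) + Φ(−δ − 1.645) = Φ(0.602) + Φ(-3.891) = 0.7263 + 0.0000 = 0.7263.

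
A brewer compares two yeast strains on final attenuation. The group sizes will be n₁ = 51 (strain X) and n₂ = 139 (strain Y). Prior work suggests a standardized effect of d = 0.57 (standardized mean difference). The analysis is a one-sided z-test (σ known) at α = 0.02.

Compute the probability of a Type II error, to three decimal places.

Noncentrality parameter: δ = d / √(1/n₁ + 1/n₂) = 0.57 / √(1/51 + 1/139) = 3.4817
One-sided α = 0.02 → critical value z_{0.02} = 2.054.
Power = P(Z > 2.054 − δ) = Φ(1.428) = 0.9233.
Type II error: β = 1 − power = 1 − 0.9233 = 0.0767.

β ≈ 0.077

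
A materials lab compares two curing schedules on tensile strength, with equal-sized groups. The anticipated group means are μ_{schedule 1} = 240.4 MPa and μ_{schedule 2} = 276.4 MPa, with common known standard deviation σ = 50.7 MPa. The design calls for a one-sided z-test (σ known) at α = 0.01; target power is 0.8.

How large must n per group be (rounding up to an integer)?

Standardized effect: d = |μ_{schedule 1} − μ_{schedule 2}| / σ = |240.4 − 276.4| / 50.7 = 0.7101
For power 0.8 need Φ(δ − z_{0.01}) = 0.8, so δ = z_{0.01} + z_{0.20} = 2.326 + 0.842 = 3.168.
δ = d·√(n/2) ⇒ n = 2(δ/d)² = 2 × (3.168 / 0.7101)² = 39.81.
Rounding up, n = 40 per group.

n = 40 per group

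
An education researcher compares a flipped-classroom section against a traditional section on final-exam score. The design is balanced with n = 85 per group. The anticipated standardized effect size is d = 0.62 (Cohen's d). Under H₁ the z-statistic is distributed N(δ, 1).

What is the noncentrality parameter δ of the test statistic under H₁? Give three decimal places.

δ ≈ 4.042

The noncentrality parameter scales effect size by the design's sample-size factor: δ = d·√(n/2) = 0.62 × √(85/2) = 4.0419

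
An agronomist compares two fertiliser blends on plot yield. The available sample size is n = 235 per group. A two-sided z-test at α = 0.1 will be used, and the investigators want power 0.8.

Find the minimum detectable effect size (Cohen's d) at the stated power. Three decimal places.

d ≈ 0.229

Required noncentrality: δ = z_{0.05} + z_{0.20} = 1.645 + 0.842 = 2.486.
(Lower-tail contribution to power is negligible for δ > 0.)
δ = d·√(n/2) ⇒ d = δ/√(n/2) = 2.486/√(235/2) = 0.2294.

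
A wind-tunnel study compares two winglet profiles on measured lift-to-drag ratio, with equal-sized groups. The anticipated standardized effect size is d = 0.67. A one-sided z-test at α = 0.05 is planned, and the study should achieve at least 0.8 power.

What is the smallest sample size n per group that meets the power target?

n = 28 per group

For power 0.8 need Φ(δ − z_{0.05}) = 0.8, so δ = z_{0.05} + z_{0.20} = 1.645 + 0.842 = 2.486.
δ = d·√(n/2) ⇒ n = 2(δ/d)² = 2 × (2.486 / 0.67)² = 27.55.
Round up to the next whole unit.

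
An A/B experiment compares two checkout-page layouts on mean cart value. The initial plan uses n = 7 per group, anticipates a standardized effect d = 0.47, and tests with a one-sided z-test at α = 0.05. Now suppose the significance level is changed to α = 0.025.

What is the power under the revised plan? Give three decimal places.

δ = d·√(n/2) = 0.47 × √(7/2) = 0.8793 (unchanged). New critical value: z_{0.025} = 1.960.
Revised power = P(Z > 1.960 − δ) = Φ(-1.081) = 0.1399.

Power ≈ 0.140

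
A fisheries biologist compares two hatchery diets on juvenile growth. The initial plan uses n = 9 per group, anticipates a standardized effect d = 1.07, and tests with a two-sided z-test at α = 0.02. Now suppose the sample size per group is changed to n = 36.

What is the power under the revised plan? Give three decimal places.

Power ≈ 0.987

With n = 36 per group: δ = d·√(n/2) = 1.07 × √(36/2) = 4.5396. Critical value z_{0.01} = 2.326.
Revised power = Φ(δ − 2.326) + Φ(−δ − 2.326) = Φ(2.213) + Φ(-6.866) = 0.9866 + 0.0000 = 0.9866.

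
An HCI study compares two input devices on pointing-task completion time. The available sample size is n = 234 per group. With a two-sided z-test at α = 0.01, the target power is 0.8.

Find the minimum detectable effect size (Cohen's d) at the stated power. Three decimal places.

Required noncentrality: δ = z_{0.005} + z_{0.20} = 2.576 + 0.842 = 3.417.
(The second rejection-region term Φ(−δ − z_{α/2}) is negligible and dropped.)
δ = d·√(n/2) ⇒ d = δ/√(n/2) = 3.417/√(234/2) = 0.3159.

d ≈ 0.316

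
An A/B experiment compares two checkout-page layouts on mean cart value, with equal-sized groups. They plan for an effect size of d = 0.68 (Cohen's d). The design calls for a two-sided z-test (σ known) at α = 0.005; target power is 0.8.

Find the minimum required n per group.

For power 0.8 need Φ(δ − z_{0.0025}) = 0.8, so δ = z_{0.0025} + z_{0.20} = 2.807 + 0.842 = 3.649.
(The Φ(−δ − z_{α/2}) term is vanishingly small for δ > 0 and is dropped in the standard sample-size formula.)
δ = d·√(n/2) ⇒ n = 2(δ/d)² = 2 × (3.649 / 0.68)² = 57.58.
Rounding up, n = 58 per group.

n = 58 per group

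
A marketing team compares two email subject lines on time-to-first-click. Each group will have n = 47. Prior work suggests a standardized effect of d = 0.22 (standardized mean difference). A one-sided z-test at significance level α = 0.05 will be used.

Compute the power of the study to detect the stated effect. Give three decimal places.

Noncentrality parameter: λ = d·√(n/2) = 0.22 × √(47/2) = 1.0665
One-sided α = 0.05 → critical value z_{0.05} = 1.645.
Power = Φ(λ − 1.645) = Φ(-0.578) = 0.2815.

Power ≈ 0.282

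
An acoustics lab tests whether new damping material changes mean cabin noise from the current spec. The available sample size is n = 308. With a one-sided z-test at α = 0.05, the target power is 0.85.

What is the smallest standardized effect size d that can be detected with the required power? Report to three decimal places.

d ≈ 0.153

Required noncentrality: δ = z_{0.05} + z_{0.15} = 1.645 + 1.036 = 2.681.
δ = d·√n ⇒ d = δ/√n = 2.681/√308 = 0.1528.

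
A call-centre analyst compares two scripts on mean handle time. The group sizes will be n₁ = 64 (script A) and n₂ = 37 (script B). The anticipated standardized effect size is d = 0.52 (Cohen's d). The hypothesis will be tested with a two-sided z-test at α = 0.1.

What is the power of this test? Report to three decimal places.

Noncentrality parameter: δ = d / √(1/n₁ + 1/n₂) = 0.52 / √(1/64 + 1/37) = 2.5179
Two-sided α = 0.1 → critical value z_{0.05} = 1.645.
Power = Φ(δ − 1.645) + Φ(−δ − 1.645) = Φ(0.873) + Φ(-4.163) = 0.8087 + 0.0000 = 0.8087.

Power ≈ 0.809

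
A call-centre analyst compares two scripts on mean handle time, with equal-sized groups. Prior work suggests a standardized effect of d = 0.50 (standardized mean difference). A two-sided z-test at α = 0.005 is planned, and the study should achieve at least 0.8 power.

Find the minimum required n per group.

n = 107 per group

For power 0.8 need Φ(δ − z_{0.0025}) = 0.8, so δ = z_{0.0025} + z_{0.20} = 2.807 + 0.842 = 3.649.
(The Φ(−δ − z_{α/2}) term is vanishingly small for δ > 0 and is dropped in the standard sample-size formula.)
δ = d·√(n/2) ⇒ n = 2(δ/d)² = 2 × (3.649 / 0.50)² = 106.50.
Rounding up, n = 107 per group.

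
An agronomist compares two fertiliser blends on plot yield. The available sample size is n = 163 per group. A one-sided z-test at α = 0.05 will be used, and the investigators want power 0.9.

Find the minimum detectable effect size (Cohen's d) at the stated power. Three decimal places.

d ≈ 0.324

Required noncentrality: δ = z_{0.05} + z_{0.10} = 1.645 + 1.282 = 2.926.
δ = d·√(n/2) ⇒ d = δ/√(n/2) = 2.926/√(163/2) = 0.3242.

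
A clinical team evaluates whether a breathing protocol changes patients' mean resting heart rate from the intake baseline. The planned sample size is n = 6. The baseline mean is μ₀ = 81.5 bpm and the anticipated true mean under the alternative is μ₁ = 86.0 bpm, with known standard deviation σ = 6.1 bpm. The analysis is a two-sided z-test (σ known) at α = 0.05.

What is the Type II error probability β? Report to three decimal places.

β ≈ 0.561

Standardized effect: d = |μ₁ − μ₀| / σ = |86.0 − 81.5| / 6.1 = 0.7377
Noncentrality parameter: δ = d·√n = 0.7377 × √6 = 1.8070
Two-sided α = 0.05 → critical value z_{0.025} = 1.960.
Power = Φ(δ − 1.960) + Φ(−δ − 1.960) = Φ(-0.153) + Φ(-3.767) = 0.4392 + 0.0001 = 0.4393.
Type II error: β = 1 − power = 1 − 0.4393 = 0.5607.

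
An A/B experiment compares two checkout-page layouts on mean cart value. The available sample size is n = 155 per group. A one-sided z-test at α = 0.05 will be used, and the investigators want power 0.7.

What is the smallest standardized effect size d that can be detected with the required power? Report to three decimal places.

d ≈ 0.246

Required noncentrality: δ = z_{0.05} + z_{0.30} = 1.645 + 0.524 = 2.169.
δ = d·√(n/2) ⇒ d = δ/√(n/2) = 2.169/√(155/2) = 0.2464.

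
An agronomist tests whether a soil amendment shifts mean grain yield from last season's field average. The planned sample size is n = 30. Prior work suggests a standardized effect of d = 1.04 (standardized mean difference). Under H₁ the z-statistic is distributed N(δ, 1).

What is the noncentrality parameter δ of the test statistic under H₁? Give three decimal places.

The noncentrality parameter scales effect size by the design's sample-size factor: δ = d·√n = 1.04 × √30 = 5.6963

δ ≈ 5.696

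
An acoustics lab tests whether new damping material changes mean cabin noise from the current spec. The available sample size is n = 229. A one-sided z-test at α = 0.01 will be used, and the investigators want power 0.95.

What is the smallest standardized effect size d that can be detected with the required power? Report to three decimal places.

d ≈ 0.262

Required noncentrality: δ = z_{0.01} + z_{0.05} = 2.326 + 1.645 = 3.971.
δ = d·√n ⇒ d = δ/√n = 3.971/√229 = 0.2624.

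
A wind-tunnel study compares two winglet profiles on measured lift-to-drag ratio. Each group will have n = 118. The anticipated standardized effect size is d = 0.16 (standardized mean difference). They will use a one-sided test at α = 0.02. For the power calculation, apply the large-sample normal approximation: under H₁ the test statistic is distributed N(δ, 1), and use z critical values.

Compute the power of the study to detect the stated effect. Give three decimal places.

Power ≈ 0.205

Noncentrality parameter: δ = d·√(n/2) = 0.16 × √(118/2) = 1.2290
One-sided α = 0.02 → critical value z_{0.02} = 2.054.
Power = Φ(δ − 2.054) = Φ(-0.825) = 0.2048.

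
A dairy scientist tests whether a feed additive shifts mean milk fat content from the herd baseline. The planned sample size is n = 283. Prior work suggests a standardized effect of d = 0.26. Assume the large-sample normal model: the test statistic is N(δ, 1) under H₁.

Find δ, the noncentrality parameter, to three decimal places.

δ ≈ 4.374

δ = d·√n = 0.26 × √283 = 4.3739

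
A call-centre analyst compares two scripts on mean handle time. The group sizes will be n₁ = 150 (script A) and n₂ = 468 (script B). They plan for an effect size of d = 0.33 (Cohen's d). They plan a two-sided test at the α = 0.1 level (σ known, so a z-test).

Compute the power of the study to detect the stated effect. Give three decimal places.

Power ≈ 0.969

Noncentrality parameter: λ = d / √(1/n₁ + 1/n₂) = 0.33 / √(1/150 + 1/468) = 3.5171
Two-sided α = 0.1 → critical value z_{0.05} = 1.645.
Power = Φ(λ − 1.645) + Φ(−λ − 1.645) = Φ(1.872) + Φ(-5.162) = 0.9694 + 0.0000 = 0.9694.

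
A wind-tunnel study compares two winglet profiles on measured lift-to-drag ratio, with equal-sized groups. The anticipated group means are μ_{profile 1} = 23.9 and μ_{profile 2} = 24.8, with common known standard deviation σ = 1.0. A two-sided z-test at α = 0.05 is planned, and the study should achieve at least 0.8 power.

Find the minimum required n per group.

Standardized effect: d = |μ_{profile 1} − μ_{profile 2}| / σ = |23.9 − 24.8| / 1.0 = 0.9000
Set Φ(δ − 1.960) = 0.8; then δ − 1.960 = Φ⁻¹(0.8) = 0.842, giving δ = 2.802.
(The Φ(−δ − z_{α/2}) term is vanishingly small for δ > 0 and is dropped in the standard sample-size formula.)
δ = d·√(n/2) ⇒ n = 2(δ/d)² = 2 × (2.802 / 0.9000)² = 19.38.
Rounding up, n = 20 per group.

n = 20 per group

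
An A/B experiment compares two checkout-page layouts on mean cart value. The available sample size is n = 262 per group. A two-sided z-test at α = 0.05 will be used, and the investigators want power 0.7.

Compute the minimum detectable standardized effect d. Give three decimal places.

Required noncentrality: δ = z_{0.025} + z_{0.30} = 1.960 + 0.524 = 2.484.
(The second rejection-region term Φ(−δ − z_{α/2}) is negligible and dropped.)
δ = d·√(n/2) ⇒ d = δ/√(n/2) = 2.484/√(262/2) = 0.2171.

d ≈ 0.217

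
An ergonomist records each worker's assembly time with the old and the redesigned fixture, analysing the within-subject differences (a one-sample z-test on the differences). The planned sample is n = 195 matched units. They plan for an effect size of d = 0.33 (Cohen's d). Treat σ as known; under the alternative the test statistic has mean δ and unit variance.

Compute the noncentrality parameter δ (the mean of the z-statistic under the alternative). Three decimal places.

The noncentrality parameter scales effect size by the design's sample-size factor: δ = d·√n = 0.33 × √195 = 4.6082

δ ≈ 4.608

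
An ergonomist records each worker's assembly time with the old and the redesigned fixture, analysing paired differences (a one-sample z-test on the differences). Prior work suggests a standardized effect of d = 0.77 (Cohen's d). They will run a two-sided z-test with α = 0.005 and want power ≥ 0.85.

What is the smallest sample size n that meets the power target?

For power 0.85 need Φ(δ − z_{0.0025}) = 0.85, so δ = z_{0.0025} + z_{0.15} = 2.807 + 1.036 = 3.843.
(The Φ(−δ − z_{α/2}) term is vanishingly small for δ > 0 and is dropped in the standard sample-size formula.)
δ = d·√n ⇒ n = (δ/d)² = (3.843 / 0.77)² = 24.92.
Rounding up, n = 25.

n = 25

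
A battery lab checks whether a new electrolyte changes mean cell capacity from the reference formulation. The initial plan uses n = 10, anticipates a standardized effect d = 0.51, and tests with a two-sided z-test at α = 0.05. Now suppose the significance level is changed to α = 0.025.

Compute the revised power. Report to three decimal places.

δ = d·√n = 0.51 × √10 = 1.6128 (unchanged). New critical value: z_{0.0125} = 2.241.
Revised power = Φ(δ − 2.241) + Φ(−δ − 2.241) = Φ(-0.629) + Φ(-3.854) = 0.2648 + 0.0001 = 0.2649.

Power ≈ 0.265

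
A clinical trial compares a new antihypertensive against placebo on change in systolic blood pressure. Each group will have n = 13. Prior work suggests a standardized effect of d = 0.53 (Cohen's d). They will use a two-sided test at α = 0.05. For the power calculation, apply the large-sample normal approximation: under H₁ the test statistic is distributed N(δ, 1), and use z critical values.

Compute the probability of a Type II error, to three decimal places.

Noncentrality parameter: δ = d·√(n/2) = 0.53 × √(13/2) = 1.3512
Critical value for a two-sided test at α = 0.05: z_{α/2} = 1.960.
Power = Φ(δ − 1.960) + Φ(−δ − 1.960) = Φ(-0.609) + Φ(-3.311) = 0.2714 + 0.0005 = 0.2718.
Type II error: β = 1 − power = 1 − 0.2718 = 0.7282.

β ≈ 0.728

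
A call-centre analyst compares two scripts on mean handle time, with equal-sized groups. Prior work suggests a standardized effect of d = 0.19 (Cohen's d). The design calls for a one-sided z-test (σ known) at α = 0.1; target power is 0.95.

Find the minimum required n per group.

For power 0.95 need Φ(δ − z_{0.1}) = 0.95, so δ = z_{0.1} + z_{0.05} = 1.282 + 1.645 = 2.926.
δ = d·√(n/2) ⇒ n = 2(δ/d)² = 2 × (2.926 / 0.19)² = 474.45.
Rounding up, n = 475 per group.

n = 475 per group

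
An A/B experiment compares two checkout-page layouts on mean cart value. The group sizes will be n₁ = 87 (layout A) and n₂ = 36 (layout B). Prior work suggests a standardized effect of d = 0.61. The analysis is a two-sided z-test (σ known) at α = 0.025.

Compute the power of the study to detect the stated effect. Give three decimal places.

Power ≈ 0.799

Noncentrality parameter: δ = d / √(1/n₁ + 1/n₂) = 0.61 / √(1/87 + 1/36) = 3.0781
Critical value for a two-sided test at α = 0.025: z_{α/2} = 2.241.
Power = Φ(δ − 2.241) + Φ(−δ − 2.241) = Φ(0.837) + Φ(-5.320) = 0.7986 + 0.0000 = 0.7986.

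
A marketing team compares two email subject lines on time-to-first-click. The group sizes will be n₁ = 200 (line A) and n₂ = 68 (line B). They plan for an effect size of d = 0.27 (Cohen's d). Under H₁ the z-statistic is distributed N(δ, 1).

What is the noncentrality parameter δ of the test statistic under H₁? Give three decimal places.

δ ≈ 1.923

The noncentrality parameter scales effect size by the design's sample-size factor: δ = d / √(1/n₁ + 1/n₂) = 0.27 / √(1/200 + 1/68) = 1.9234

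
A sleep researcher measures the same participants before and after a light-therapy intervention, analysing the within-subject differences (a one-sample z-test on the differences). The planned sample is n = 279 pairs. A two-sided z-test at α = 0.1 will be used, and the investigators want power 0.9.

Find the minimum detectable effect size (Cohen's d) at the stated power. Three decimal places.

Required noncentrality: δ = z_{0.05} + z_{0.10} = 1.645 + 1.282 = 2.926.
(Lower-tail contribution to power is negligible for δ > 0.)
δ = d·√n ⇒ d = δ/√n = 2.926/√279 = 0.1752.

d ≈ 0.175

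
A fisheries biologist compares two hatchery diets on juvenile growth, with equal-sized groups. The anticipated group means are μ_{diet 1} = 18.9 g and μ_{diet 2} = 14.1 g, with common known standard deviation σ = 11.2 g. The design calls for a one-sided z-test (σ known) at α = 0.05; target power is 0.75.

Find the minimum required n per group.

Standardized effect: d = |μ_{diet 1} − μ_{diet 2}| / σ = |18.9 − 14.1| / 11.2 = 0.4286
Set Φ(δ − 1.645) = 0.75; then δ − 1.645 = Φ⁻¹(0.75) = 0.674, giving δ = 2.319.
δ = d·√(n/2) ⇒ n = 2(δ/d)² = 2 × (2.319 / 0.4286)² = 58.58.
Rounding up, n = 59 per group.

n = 59 per group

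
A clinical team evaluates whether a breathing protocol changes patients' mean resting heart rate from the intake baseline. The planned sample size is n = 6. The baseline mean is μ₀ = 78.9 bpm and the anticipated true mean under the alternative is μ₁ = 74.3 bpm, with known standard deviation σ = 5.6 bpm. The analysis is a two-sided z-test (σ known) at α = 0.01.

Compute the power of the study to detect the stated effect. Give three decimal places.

Power ≈ 0.286

Standardized effect: d = |μ₁ − μ₀| / σ = |74.3 − 78.9| / 5.6 = 0.8214
Noncentrality parameter: δ = d·√n = 0.8214 × √6 = 2.0121
Two-sided α = 0.01 → critical value z_{0.005} = 2.576.
Power = Φ(δ − 2.576) + Φ(−δ − 2.576) = Φ(-0.564) + Φ(-4.588) = 0.2865 + 0.0000 = 0.2865.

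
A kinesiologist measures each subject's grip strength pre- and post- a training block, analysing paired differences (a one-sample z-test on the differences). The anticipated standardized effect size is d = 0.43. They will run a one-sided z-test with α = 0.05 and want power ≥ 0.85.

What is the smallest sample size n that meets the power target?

Set Φ(δ − 1.645) = 0.85; then δ − 1.645 = Φ⁻¹(0.85) = 1.036, giving δ = 2.681.
δ = d·√n ⇒ n = (δ/d)² = (2.681 / 0.43)² = 38.88.
Round up to the next whole unit.

n = 39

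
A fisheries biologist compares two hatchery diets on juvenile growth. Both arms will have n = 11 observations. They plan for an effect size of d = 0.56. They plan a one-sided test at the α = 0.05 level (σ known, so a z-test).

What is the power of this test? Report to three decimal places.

Power ≈ 0.370

Noncentrality parameter: δ = d·√(n/2) = 0.56 × √(11/2) = 1.3133
One-sided α = 0.05 → critical value z_{0.05} = 1.645.
Power = P(Z > 1.645 − δ) = Φ(-0.332) = 0.3701.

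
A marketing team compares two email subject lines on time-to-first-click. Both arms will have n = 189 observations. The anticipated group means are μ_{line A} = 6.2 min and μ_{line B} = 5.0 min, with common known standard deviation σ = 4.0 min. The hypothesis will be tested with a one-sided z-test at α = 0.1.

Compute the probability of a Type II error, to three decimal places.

Standardized effect: d = |μ_{line A} − μ_{line B}| / σ = |6.2 − 5.0| / 4.0 = 0.3000
Noncentrality parameter: δ = d·√(n/2) = 0.3000 × √(189/2) = 2.9163
One-sided α = 0.1 → critical value z_{0.1} = 1.282.
Power = P(Z > 1.282 − δ) = Φ(1.635) = 0.9490.
Type II error: β = 1 − power = 1 − 0.9490 = 0.0510.

β ≈ 0.051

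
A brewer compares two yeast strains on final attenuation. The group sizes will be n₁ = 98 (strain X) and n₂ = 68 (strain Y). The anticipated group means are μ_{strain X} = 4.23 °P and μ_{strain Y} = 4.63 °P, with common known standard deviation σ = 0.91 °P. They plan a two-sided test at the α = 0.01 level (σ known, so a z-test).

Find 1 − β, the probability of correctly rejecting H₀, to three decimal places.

Standardized effect: d = |μ_{strain X} − μ_{strain Y}| / σ = |4.23 − 4.63| / 0.91 = 0.4396
Noncentrality parameter: δ = d / √(1/n₁ + 1/n₂) = 0.4396 / √(1/98 + 1/68) = 2.7850
Critical value for a two-sided test at α = 0.01: z_{α/2} = 2.576.
Power = Φ(δ − 2.576) + Φ(−δ − 2.576) = Φ(0.209) + Φ(-5.361) = 0.5829 + 0.0000 = 0.5829.

Power ≈ 0.583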